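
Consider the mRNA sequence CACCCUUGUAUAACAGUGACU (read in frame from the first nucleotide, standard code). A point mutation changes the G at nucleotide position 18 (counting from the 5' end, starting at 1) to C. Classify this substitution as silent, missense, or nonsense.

silent

Position 18 falls in codon 6: GUG → Val.
After the substitution the codon is GUC → Val.
Both encode Val, so the change is synonymous.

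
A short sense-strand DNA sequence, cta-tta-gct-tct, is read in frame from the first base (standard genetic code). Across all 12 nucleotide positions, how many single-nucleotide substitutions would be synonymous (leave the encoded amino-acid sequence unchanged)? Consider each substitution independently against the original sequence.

Codon 1 (CTA, Leu): 4 synonymous substitutions.
Codon 2 (TTA, Leu): 2 synonymous substitutions.
Codon 3 (GCT, Ala): 3 synonymous substitutions.
Codon 4 (TCT, Ser): 3 synonymous substitutions.
Total: 4 + 2 + 3 + 3 = 12.

12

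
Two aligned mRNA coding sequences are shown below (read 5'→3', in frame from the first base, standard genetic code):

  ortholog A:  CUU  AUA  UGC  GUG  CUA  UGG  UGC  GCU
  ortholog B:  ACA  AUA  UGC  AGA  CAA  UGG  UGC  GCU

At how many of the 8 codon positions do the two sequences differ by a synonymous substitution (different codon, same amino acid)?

0

Codon 1: CUU Leu / ACA Thr — nonsynonymous.
Codon 2: AUA Ile / AUA Ile — identical.
Codon 3: UGC Cys / UGC Cys — identical.
Codon 4: GUG Val / AGA Arg — nonsynonymous.
Codon 5: CUA Leu / CAA Gln — nonsynonymous.
Codon 6: UGG Trp / UGG Trp — identical.
Codon 7: UGC Cys / UGC Cys — identical.
Codon 8: GCU Ala / GCU Ala — identical.
Synonymous differences: 0.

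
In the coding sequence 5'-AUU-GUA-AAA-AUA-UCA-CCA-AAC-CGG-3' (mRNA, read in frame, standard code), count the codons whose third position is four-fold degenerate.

Codon 1 AUU (Ile): third position 3-fold.
Codon 2 GUA (Val): third position 4-fold.
Codon 3 AAA (Lys): third position 2-fold.
Codon 4 AUA (Ile): third position 3-fold.
Codon 5 UCA (Ser): third position 4-fold.
Codon 6 CCA (Pro): third position 4-fold.
Codon 7 AAC (Asn): third position 2-fold.
Codon 8 CGG (Arg): third position 4-fold.
Four-fold degenerate third positions: 4.

4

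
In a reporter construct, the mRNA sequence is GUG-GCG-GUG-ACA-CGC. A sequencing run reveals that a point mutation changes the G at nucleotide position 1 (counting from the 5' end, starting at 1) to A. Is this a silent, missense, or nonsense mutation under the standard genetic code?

missense

Position 1 falls in codon 1: GUG → Val.
After the substitution the codon is AUG → Met.
Val ≠ Met, so this is a missense mutation.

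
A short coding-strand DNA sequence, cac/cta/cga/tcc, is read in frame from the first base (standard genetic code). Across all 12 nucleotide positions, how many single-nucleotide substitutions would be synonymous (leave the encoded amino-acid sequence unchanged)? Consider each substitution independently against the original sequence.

12

Codon 1 (CAC, His): 1 synonymous substitution.
Codon 2 (CTA, Leu): 4 synonymous substitutions.
Codon 3 (CGA, Arg): 4 synonymous substitutions.
Codon 4 (TCC, Ser): 3 synonymous substitutions.
Total: 1 + 4 + 4 + 3 = 12.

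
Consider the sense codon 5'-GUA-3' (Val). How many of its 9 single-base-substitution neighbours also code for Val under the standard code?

3

Position 1: none → 0 synonymous.
Position 2: none → 0 synonymous.
Position 3: GUU, GUC, GUG → 3 synonymous.
Total: 0 + 0 + 3 = 3.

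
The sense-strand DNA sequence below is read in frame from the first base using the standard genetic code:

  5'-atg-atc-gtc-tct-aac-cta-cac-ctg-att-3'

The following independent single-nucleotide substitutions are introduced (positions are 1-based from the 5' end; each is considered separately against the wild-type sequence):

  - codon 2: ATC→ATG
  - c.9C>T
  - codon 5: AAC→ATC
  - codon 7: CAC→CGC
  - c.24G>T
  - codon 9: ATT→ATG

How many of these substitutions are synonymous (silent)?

2

Codon 2: ATC (Ile) → ATG (Met) — missense.
Codon 3: GTC (Val) → GTT (Val) — synonymous.
Codon 5: AAC (Asn) → ATC (Ile) — missense.
Codon 7: CAC (His) → CGC (Arg) — missense.
Codon 8: CTG (Leu) → CTT (Leu) — synonymous.
Codon 9: ATT (Ile) → ATG (Met) — missense.
Synonymous: 2 of 6.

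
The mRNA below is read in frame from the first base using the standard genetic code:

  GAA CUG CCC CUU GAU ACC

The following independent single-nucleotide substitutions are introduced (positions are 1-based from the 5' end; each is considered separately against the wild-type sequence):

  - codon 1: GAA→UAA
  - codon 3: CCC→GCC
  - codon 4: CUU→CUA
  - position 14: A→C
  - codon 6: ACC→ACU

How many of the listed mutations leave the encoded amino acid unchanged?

Codon 1: GAA (Glu) → UAA (Stop) — nonsense.
Codon 3: CCC (Pro) → GCC (Ala) — missense.
Codon 4: CUU (Leu) → CUA (Leu) — synonymous.
Codon 5: GAU (Asp) → GCU (Ala) — missense.
Codon 6: ACC (Thr) → ACU (Thr) — synonymous.
Synonymous: 2 of 5.

2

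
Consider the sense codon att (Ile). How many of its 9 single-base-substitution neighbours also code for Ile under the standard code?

2

Position 1: none → 0 synonymous.
Position 2: none → 0 synonymous.
Position 3: ATC, ATA → 2 synonymous.
Total: 0 + 0 + 2 = 2.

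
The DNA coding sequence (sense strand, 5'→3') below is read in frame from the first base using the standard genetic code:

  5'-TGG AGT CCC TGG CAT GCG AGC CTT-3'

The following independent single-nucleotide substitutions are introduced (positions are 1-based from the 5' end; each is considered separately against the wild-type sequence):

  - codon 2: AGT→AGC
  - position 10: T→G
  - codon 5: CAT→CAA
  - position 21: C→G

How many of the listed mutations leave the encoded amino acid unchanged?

Codon 2: AGT (Ser) → AGC (Ser) — synonymous.
Codon 4: TGG (Trp) → GGG (Gly) — missense.
Codon 5: CAT (His) → CAA (Gln) — missense.
Codon 7: AGC (Ser) → AGG (Arg) — missense.
Synonymous: 1 of 4.

1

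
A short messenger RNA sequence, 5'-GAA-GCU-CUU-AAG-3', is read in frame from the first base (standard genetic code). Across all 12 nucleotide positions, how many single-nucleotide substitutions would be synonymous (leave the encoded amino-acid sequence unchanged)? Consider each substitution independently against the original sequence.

Codon 1 (GAA, Glu): 1 synonymous substitution.
Codon 2 (GCU, Ala): 3 synonymous substitutions.
Codon 3 (CUU, Leu): 3 synonymous substitutions.
Codon 4 (AAG, Lys): 1 synonymous substitution.
Total: 1 + 3 + 3 + 1 = 8.

8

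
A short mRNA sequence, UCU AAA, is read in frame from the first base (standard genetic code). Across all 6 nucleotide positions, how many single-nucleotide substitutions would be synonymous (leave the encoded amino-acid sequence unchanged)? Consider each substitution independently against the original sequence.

4

Codon 1 (UCU, Ser): 3 synonymous substitutions.
Codon 2 (AAA, Lys): 1 synonymous substitution.
Total: 3 + 1 = 4.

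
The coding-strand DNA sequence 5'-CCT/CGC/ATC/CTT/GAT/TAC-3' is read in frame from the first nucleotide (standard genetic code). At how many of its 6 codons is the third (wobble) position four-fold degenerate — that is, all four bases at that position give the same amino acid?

Codon 1 CCT (Pro): third position 4-fold.
Codon 2 CGC (Arg): third position 4-fold.
Codon 3 ATC (Ile): third position 3-fold.
Codon 4 CTT (Leu): third position 4-fold.
Codon 5 GAT (Asp): third position 2-fold.
Codon 6 TAC (Tyr): third position 2-fold.
Four-fold degenerate third positions: 3.

3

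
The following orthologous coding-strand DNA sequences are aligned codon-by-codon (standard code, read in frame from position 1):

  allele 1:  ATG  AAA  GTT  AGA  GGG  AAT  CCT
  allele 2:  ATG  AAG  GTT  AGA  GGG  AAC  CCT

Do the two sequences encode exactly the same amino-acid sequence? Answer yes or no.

yes

Codon 1: ATG Met / ATG Met — identical.
Codon 2: AAA Lys / AAG Lys — synonymous.
Codon 3: GTT Val / GTT Val — identical.
Codon 4: AGA Arg / AGA Arg — identical.
Codon 5: GGG Gly / GGG Gly — identical.
Codon 6: AAT Asn / AAC Asn — synonymous.
Codon 7: CCT Pro / CCT Pro — identical.
Nonsynonymous differences: 0 → same protein.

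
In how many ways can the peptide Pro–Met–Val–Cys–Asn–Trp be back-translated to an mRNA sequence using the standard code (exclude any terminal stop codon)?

Pro: 4 codons.
Met: 1 codon.
Val: 4 codons.
Cys: 2 codons.
Asn: 2 codons.
Trp: 1 codon.
4 × 1 × 4 × 2 × 2 × 1 = 64.

64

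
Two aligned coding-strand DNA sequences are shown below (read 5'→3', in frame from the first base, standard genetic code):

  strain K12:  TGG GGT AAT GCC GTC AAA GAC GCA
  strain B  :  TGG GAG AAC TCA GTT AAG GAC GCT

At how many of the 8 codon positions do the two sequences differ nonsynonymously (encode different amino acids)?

Codon 1: TGG Trp / TGG Trp — identical.
Codon 2: GGT Gly / GAG Glu — nonsynonymous.
Codon 3: AAT Asn / AAC Asn — synonymous.
Codon 4: GCC Ala / TCA Ser — nonsynonymous.
Codon 5: GTC Val / GTT Val — synonymous.
Codon 6: AAA Lys / AAG Lys — synonymous.
Codon 7: GAC Asp / GAC Asp — identical.
Codon 8: GCA Ala / GCT Ala — synonymous.
Nonsynonymous differences: 2.

2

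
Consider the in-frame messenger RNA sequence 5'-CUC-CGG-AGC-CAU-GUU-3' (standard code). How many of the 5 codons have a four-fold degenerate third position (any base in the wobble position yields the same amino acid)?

3

Codon 1 CUC (Leu): third position 4-fold.
Codon 2 CGG (Arg): third position 4-fold.
Codon 3 AGC (Ser): third position 2-fold.
Codon 4 CAU (His): third position 2-fold.
Codon 5 GUU (Val): third position 4-fold.
Four-fold degenerate third positions: 3.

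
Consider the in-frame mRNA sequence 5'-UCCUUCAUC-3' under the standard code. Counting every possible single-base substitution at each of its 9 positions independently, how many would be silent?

Codon 1 (UCC, Ser): 3 synonymous substitutions.
Codon 2 (UUC, Phe): 1 synonymous substitution.
Codon 3 (AUC, Ile): 2 synonymous substitutions.
Total: 3 + 1 + 2 = 6.

6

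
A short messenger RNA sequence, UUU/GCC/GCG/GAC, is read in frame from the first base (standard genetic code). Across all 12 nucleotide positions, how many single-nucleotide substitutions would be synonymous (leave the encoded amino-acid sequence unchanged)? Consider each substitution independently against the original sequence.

Codon 1 (UUU, Phe): 1 synonymous substitution.
Codon 2 (GCC, Ala): 3 synonymous substitutions.
Codon 3 (GCG, Ala): 3 synonymous substitutions.
Codon 4 (GAC, Asp): 1 synonymous substitution.
Total: 1 + 3 + 3 + 1 = 8.

8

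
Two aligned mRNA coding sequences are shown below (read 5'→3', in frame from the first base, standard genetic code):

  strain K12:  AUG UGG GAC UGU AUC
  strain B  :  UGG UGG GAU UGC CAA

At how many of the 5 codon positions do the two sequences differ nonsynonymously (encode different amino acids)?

2

Codon 1: AUG Met / UGG Trp — nonsynonymous.
Codon 2: UGG Trp / UGG Trp — identical.
Codon 3: GAC Asp / GAU Asp — synonymous.
Codon 4: UGU Cys / UGC Cys — synonymous.
Codon 5: AUC Ile / CAA Gln — nonsynonymous.
Nonsynonymous differences: 2.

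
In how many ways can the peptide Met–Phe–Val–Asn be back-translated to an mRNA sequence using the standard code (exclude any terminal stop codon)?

16

Met: 1 codon.
Phe: 2 codons.
Val: 4 codons.
Asn: 2 codons.
1 × 2 × 4 × 2 = 16.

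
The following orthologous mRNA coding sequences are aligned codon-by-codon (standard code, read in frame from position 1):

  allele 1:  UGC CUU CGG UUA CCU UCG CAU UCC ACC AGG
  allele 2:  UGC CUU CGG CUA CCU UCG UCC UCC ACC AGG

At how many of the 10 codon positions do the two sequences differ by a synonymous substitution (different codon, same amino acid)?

Codon 1: UGC Cys / UGC Cys — identical.
Codon 2: CUU Leu / CUU Leu — identical.
Codon 3: CGG Arg / CGG Arg — identical.
Codon 4: UUA Leu / CUA Leu — synonymous.
Codon 5: CCU Pro / CCU Pro — identical.
Codon 6: UCG Ser / UCG Ser — identical.
Codon 7: CAU His / UCC Ser — nonsynonymous.
Codon 8: UCC Ser / UCC Ser — identical.
Codon 9: ACC Thr / ACC Thr — identical.
Codon 10: AGG Arg / AGG Arg — identical.
Synonymous differences: 1.

1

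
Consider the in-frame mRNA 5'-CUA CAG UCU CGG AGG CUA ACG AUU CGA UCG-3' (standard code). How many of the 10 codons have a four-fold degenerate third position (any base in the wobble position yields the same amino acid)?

7

Codon 1 CUA (Leu): third position 4-fold.
Codon 2 CAG (Gln): third position 2-fold.
Codon 3 UCU (Ser): third position 4-fold.
Codon 4 CGG (Arg): third position 4-fold.
Codon 5 AGG (Arg): third position 2-fold.
Codon 6 CUA (Leu): third position 4-fold.
Codon 7 ACG (Thr): third position 4-fold.
Codon 8 AUU (Ile): third position 3-fold.
Codon 9 CGA (Arg): third position 4-fold.
Codon 10 UCG (Ser): third position 4-fold.
Four-fold degenerate third positions: 7.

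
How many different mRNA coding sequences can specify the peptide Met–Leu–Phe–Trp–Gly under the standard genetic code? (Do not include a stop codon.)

48

Met: 1 codon.
Leu: 6 codons.
Phe: 2 codons.
Trp: 1 codon.
Gly: 4 codons.
1 × 6 × 2 × 1 × 4 = 48.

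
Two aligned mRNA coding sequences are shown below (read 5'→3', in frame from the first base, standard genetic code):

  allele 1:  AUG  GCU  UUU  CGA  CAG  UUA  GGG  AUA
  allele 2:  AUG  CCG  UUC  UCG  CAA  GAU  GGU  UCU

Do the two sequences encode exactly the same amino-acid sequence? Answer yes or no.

no

Codon 1: AUG Met / AUG Met — identical.
Codon 2: GCU Ala / CCG Pro — nonsynonymous.
Codon 3: UUU Phe / UUC Phe — synonymous.
Codon 4: CGA Arg / UCG Ser — nonsynonymous.
Codon 5: CAG Gln / CAA Gln — synonymous.
Codon 6: UUA Leu / GAU Asp — nonsynonymous.
Codon 7: GGG Gly / GGU Gly — synonymous.
Codon 8: AUA Ile / UCU Ser — nonsynonymous.
Nonsynonymous differences: 4 → different protein.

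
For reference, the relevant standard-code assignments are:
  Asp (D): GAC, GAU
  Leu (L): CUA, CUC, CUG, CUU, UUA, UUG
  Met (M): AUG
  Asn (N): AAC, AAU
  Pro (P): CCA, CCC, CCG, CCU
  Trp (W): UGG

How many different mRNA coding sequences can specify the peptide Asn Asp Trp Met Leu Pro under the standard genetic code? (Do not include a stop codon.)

Asn: 2 codons.
Asp: 2 codons.
Trp: 1 codon.
Met: 1 codon.
Leu: 6 codons.
Pro: 4 codons.
2 × 2 × 1 × 1 × 6 × 4 = 96.

96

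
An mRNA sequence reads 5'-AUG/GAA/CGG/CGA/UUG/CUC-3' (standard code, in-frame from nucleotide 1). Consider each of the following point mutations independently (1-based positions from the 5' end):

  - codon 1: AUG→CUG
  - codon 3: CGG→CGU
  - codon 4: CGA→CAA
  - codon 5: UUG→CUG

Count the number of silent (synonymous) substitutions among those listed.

Codon 1: AUG (Met) → CUG (Leu) — missense.
Codon 3: CGG (Arg) → CGU (Arg) — synonymous.
Codon 4: CGA (Arg) → CAA (Gln) — missense.
Codon 5: UUG (Leu) → CUG (Leu) — synonymous.
Synonymous: 2 of 4.

2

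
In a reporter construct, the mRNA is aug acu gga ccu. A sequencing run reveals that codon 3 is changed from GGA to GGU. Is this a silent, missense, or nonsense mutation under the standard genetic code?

Position 9 falls in codon 3: GGA → Gly.
After the substitution the codon is GGU → Gly.
Both encode Gly, so the change is synonymous.

silent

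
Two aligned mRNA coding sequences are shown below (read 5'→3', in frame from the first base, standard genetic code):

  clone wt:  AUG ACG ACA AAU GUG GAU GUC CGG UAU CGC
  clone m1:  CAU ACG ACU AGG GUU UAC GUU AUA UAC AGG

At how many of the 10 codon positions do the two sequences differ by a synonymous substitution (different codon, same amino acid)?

5

Codon 1: AUG Met / CAU His — nonsynonymous.
Codon 2: ACG Thr / ACG Thr — identical.
Codon 3: ACA Thr / ACU Thr — synonymous.
Codon 4: AAU Asn / AGG Arg — nonsynonymous.
Codon 5: GUG Val / GUU Val — synonymous.
Codon 6: GAU Asp / UAC Tyr — nonsynonymous.
Codon 7: GUC Val / GUU Val — synonymous.
Codon 8: CGG Arg / AUA Ile — nonsynonymous.
Codon 9: UAU Tyr / UAC Tyr — synonymous.
Codon 10: CGC Arg / AGG Arg — synonymous.
Synonymous differences: 5.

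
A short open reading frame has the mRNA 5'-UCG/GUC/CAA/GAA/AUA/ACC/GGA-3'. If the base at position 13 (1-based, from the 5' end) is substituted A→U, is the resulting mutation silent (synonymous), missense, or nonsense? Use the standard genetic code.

Position 13 falls in codon 5: AUA → Ile.
After the substitution the codon is UUA → Leu.
Ile ≠ Leu, so this is a missense mutation.

missense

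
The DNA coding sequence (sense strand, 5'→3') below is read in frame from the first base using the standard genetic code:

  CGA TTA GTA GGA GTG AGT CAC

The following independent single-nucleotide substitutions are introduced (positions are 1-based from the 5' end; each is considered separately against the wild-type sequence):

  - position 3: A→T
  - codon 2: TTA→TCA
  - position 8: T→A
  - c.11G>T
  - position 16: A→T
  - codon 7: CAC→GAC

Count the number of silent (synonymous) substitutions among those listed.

Codon 1: CGA (Arg) → CGT (Arg) — synonymous.
Codon 2: TTA (Leu) → TCA (Ser) — missense.
Codon 3: GTA (Val) → GAA (Glu) — missense.
Codon 4: GGA (Gly) → GTA (Val) — missense.
Codon 6: AGT (Ser) → TGT (Cys) — missense.
Codon 7: CAC (His) → GAC (Asp) — missense.
Synonymous: 1 of 6.

1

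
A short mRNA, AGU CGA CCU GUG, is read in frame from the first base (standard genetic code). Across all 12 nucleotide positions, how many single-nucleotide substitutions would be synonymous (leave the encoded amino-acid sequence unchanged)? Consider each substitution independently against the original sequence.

11

Codon 1 (AGU, Ser): 1 synonymous substitution.
Codon 2 (CGA, Arg): 4 synonymous substitutions.
Codon 3 (CCU, Pro): 3 synonymous substitutions.
Codon 4 (GUG, Val): 3 synonymous substitutions.
Total: 1 + 4 + 3 + 3 = 11.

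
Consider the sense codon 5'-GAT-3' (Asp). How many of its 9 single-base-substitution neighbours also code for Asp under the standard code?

1

Position 1: none → 0 synonymous.
Position 2: none → 0 synonymous.
Position 3: GAC → 1 synonymous.
Total: 0 + 0 + 1 = 1.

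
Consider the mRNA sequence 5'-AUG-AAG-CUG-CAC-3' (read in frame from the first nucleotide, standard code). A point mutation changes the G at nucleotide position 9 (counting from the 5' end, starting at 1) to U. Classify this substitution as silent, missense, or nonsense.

Position 9 falls in codon 3: CUG → Leu.
After the substitution the codon is CUU → Leu.
Both encode Leu, so the change is synonymous.

silent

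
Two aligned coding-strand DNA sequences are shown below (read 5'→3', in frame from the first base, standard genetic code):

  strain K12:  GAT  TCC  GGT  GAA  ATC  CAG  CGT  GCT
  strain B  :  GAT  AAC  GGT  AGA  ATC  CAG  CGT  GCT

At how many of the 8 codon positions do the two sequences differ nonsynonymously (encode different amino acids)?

2

Codon 1: GAT Asp / GAT Asp — identical.
Codon 2: TCC Ser / AAC Asn — nonsynonymous.
Codon 3: GGT Gly / GGT Gly — identical.
Codon 4: GAA Glu / AGA Arg — nonsynonymous.
Codon 5: ATC Ile / ATC Ile — identical.
Codon 6: CAG Gln / CAG Gln — identical.
Codon 7: CGT Arg / CGT Arg — identical.
Codon 8: GCT Ala / GCT Ala — identical.
Nonsynonymous differences: 2.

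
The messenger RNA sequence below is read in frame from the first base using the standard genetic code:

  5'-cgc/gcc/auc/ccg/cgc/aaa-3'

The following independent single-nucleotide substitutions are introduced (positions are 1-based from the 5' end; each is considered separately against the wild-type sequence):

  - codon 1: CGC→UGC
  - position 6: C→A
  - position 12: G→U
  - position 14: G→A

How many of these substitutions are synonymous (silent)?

2

Codon 1: CGC (Arg) → UGC (Cys) — missense.
Codon 2: GCC (Ala) → GCA (Ala) — synonymous.
Codon 4: CCG (Pro) → CCU (Pro) — synonymous.
Codon 5: CGC (Arg) → CAC (His) — missense.
Synonymous: 2 of 4.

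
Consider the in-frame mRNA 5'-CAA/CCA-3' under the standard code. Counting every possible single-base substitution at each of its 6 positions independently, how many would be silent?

Codon 1 (CAA, Gln): 1 synonymous substitution.
Codon 2 (CCA, Pro): 3 synonymous substitutions.
Total: 1 + 3 = 4.

4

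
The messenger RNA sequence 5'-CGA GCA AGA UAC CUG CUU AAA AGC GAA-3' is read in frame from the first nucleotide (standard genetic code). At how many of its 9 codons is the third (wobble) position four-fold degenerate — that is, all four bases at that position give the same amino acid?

Codon 1 CGA (Arg): third position 4-fold.
Codon 2 GCA (Ala): third position 4-fold.
Codon 3 AGA (Arg): third position 2-fold.
Codon 4 UAC (Tyr): third position 2-fold.
Codon 5 CUG (Leu): third position 4-fold.
Codon 6 CUU (Leu): third position 4-fold.
Codon 7 AAA (Lys): third position 2-fold.
Codon 8 AGC (Ser): third position 2-fold.
Codon 9 GAA (Glu): third position 2-fold.
Four-fold degenerate third positions: 4.

4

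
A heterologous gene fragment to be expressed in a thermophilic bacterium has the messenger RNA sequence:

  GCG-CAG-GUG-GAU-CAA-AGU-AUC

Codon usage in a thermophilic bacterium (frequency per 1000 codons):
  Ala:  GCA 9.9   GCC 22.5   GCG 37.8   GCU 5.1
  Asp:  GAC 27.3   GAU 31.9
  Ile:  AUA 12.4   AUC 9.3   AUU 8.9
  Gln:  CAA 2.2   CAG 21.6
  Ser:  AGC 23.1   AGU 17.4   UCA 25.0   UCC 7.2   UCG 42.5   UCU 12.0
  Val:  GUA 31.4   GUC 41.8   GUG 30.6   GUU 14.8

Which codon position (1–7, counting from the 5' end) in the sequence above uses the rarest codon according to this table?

5

Codon 1 GCG (Ala): 37.8 per 1000.
Codon 2 CAG (Gln): 21.6 per 1000.
Codon 3 GUG (Val): 30.6 per 1000.
Codon 4 GAU (Asp): 31.9 per 1000.
Codon 5 CAA (Gln): 2.2 per 1000.
Codon 6 AGU (Ser): 17.4 per 1000.
Codon 7 AUC (Ile): 9.3 per 1000.
Lowest frequency is 2.2 at codon 5.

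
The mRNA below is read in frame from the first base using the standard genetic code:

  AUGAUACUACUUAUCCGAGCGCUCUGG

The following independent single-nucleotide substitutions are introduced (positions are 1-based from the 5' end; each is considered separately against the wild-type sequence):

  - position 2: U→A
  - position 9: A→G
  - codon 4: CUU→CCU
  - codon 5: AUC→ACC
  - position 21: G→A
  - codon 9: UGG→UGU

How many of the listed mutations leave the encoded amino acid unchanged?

2

Codon 1: AUG (Met) → AAG (Lys) — missense.
Codon 3: CUA (Leu) → CUG (Leu) — synonymous.
Codon 4: CUU (Leu) → CCU (Pro) — missense.
Codon 5: AUC (Ile) → ACC (Thr) — missense.
Codon 7: GCG (Ala) → GCA (Ala) — synonymous.
Codon 9: UGG (Trp) → UGU (Cys) — missense.
Synonymous: 2 of 6.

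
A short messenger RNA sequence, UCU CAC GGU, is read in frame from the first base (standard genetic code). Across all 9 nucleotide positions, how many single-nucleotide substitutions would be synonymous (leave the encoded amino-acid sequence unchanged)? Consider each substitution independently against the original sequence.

7

Codon 1 (UCU, Ser): 3 synonymous substitutions.
Codon 2 (CAC, His): 1 synonymous substitution.
Codon 3 (GGU, Gly): 3 synonymous substitutions.
Total: 3 + 1 + 3 = 7.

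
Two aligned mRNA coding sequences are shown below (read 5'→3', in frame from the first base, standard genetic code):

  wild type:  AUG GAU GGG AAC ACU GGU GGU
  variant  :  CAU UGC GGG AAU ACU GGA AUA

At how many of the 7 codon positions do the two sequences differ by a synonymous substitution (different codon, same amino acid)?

2

Codon 1: AUG Met / CAU His — nonsynonymous.
Codon 2: GAU Asp / UGC Cys — nonsynonymous.
Codon 3: GGG Gly / GGG Gly — identical.
Codon 4: AAC Asn / AAU Asn — synonymous.
Codon 5: ACU Thr / ACU Thr — identical.
Codon 6: GGU Gly / GGA Gly — synonymous.
Codon 7: GGU Gly / AUA Ile — nonsynonymous.
Synonymous differences: 2.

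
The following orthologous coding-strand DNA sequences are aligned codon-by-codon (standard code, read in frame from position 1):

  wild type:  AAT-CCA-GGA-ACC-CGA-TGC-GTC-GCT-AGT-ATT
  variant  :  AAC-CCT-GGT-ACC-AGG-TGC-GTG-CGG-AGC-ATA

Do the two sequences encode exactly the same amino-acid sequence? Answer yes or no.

no

Codon 1: AAT Asn / AAC Asn — synonymous.
Codon 2: CCA Pro / CCT Pro — synonymous.
Codon 3: GGA Gly / GGT Gly — synonymous.
Codon 4: ACC Thr / ACC Thr — identical.
Codon 5: CGA Arg / AGG Arg — synonymous.
Codon 6: TGC Cys / TGC Cys — identical.
Codon 7: GTC Val / GTG Val — synonymous.
Codon 8: GCT Ala / CGG Arg — nonsynonymous.
Codon 9: AGT Ser / AGC Ser — synonymous.
Codon 10: ATT Ile / ATA Ile — synonymous.
Nonsynonymous differences: 1 → different protein.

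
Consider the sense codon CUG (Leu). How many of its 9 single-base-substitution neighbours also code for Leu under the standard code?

4

Position 1: UUG → 1 synonymous.
Position 2: none → 0 synonymous.
Position 3: CUU, CUC, CUA → 3 synonymous.
Total: 1 + 0 + 3 = 4.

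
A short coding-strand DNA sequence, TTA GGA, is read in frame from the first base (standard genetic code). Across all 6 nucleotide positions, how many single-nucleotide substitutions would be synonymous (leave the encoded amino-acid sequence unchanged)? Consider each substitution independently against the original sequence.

5

Codon 1 (TTA, Leu): 2 synonymous substitutions.
Codon 2 (GGA, Gly): 3 synonymous substitutions.
Total: 2 + 3 = 5.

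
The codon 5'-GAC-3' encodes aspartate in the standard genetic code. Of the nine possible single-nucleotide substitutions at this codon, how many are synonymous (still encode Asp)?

1

Position 1: none → 0 synonymous.
Position 2: none → 0 synonymous.
Position 3: GAT → 1 synonymous.
Total: 0 + 0 + 1 = 1.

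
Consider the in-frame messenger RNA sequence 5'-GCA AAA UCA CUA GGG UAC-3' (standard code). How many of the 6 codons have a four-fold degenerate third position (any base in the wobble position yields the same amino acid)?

Codon 1 GCA (Ala): third position 4-fold.
Codon 2 AAA (Lys): third position 2-fold.
Codon 3 UCA (Ser): third position 4-fold.
Codon 4 CUA (Leu): third position 4-fold.
Codon 5 GGG (Gly): third position 4-fold.
Codon 6 UAC (Tyr): third position 2-fold.
Four-fold degenerate third positions: 4.

4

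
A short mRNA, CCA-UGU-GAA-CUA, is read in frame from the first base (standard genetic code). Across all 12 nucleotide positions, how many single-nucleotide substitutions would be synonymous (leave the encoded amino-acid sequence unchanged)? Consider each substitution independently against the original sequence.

Codon 1 (CCA, Pro): 3 synonymous substitutions.
Codon 2 (UGU, Cys): 1 synonymous substitution.
Codon 3 (GAA, Glu): 1 synonymous substitution.
Codon 4 (CUA, Leu): 4 synonymous substitutions.
Total: 3 + 1 + 1 + 4 = 9.

9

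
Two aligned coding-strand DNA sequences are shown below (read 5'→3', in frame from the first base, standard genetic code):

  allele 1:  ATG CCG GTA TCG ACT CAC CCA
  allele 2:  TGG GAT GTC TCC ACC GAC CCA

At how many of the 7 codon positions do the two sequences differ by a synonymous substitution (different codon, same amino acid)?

3

Codon 1: ATG Met / TGG Trp — nonsynonymous.
Codon 2: CCG Pro / GAT Asp — nonsynonymous.
Codon 3: GTA Val / GTC Val — synonymous.
Codon 4: TCG Ser / TCC Ser — synonymous.
Codon 5: ACT Thr / ACC Thr — synonymous.
Codon 6: CAC His / GAC Asp — nonsynonymous.
Codon 7: CCA Pro / CCA Pro — identical.
Synonymous differences: 3.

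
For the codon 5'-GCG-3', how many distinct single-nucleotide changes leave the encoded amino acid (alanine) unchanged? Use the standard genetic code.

Position 1: none → 0 synonymous.
Position 2: none → 0 synonymous.
Position 3: GCT, GCC, GCA → 3 synonymous.
Total: 0 + 0 + 3 = 3.

3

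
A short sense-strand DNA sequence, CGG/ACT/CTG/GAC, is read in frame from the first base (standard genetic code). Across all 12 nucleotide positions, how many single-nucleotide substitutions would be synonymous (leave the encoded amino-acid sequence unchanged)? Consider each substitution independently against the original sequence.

Codon 1 (CGG, Arg): 4 synonymous substitutions.
Codon 2 (ACT, Thr): 3 synonymous substitutions.
Codon 3 (CTG, Leu): 4 synonymous substitutions.
Codon 4 (GAC, Asp): 1 synonymous substitution.
Total: 4 + 3 + 4 + 1 = 12.

12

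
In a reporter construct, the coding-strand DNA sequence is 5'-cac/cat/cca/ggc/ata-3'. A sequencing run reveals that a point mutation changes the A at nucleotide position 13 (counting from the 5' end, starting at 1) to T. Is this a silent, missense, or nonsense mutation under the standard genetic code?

missense

Position 13 falls in codon 5: ATA → Ile.
After the substitution the codon is TTA → Leu.
Ile ≠ Leu, so this is a missense mutation.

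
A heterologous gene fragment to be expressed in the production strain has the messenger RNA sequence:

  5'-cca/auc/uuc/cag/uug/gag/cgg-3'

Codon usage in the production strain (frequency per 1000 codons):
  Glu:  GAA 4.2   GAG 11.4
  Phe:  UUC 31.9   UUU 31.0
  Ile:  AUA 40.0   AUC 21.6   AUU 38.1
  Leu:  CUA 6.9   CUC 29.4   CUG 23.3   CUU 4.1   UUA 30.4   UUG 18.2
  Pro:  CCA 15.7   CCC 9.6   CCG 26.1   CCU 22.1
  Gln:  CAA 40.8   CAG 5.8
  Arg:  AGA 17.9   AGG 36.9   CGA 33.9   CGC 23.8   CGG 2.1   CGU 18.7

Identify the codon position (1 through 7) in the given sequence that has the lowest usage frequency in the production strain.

Codon 1 CCA (Pro): 15.7 per 1000.
Codon 2 AUC (Ile): 21.6 per 1000.
Codon 3 UUC (Phe): 31.9 per 1000.
Codon 4 CAG (Gln): 5.8 per 1000.
Codon 5 UUG (Leu): 18.2 per 1000.
Codon 6 GAG (Glu): 11.4 per 1000.
Codon 7 CGG (Arg): 2.1 per 1000.
Lowest frequency is 2.1 at codon 7.

7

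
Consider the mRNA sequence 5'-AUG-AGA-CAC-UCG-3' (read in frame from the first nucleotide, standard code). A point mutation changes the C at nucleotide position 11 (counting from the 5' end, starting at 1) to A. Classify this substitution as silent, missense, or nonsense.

Position 11 falls in codon 4: UCG → Ser.
After the substitution the codon is UAG → Stop.
The new codon is a stop codon, so this is a nonsense mutation.

nonsense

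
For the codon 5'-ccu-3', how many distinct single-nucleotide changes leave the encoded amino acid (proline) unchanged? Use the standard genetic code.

Position 1: none → 0 synonymous.
Position 2: none → 0 synonymous.
Position 3: CCC, CCA, CCG → 3 synonymous.
Total: 0 + 0 + 3 = 3.

3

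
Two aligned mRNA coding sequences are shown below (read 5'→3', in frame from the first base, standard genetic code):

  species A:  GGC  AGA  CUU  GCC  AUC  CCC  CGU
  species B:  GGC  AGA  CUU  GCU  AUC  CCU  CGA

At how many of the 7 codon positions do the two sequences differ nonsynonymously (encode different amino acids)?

Codon 1: GGC Gly / GGC Gly — identical.
Codon 2: AGA Arg / AGA Arg — identical.
Codon 3: CUU Leu / CUU Leu — identical.
Codon 4: GCC Ala / GCU Ala — synonymous.
Codon 5: AUC Ile / AUC Ile — identical.
Codon 6: CCC Pro / CCU Pro — synonymous.
Codon 7: CGU Arg / CGA Arg — synonymous.
Nonsynonymous differences: 0.

0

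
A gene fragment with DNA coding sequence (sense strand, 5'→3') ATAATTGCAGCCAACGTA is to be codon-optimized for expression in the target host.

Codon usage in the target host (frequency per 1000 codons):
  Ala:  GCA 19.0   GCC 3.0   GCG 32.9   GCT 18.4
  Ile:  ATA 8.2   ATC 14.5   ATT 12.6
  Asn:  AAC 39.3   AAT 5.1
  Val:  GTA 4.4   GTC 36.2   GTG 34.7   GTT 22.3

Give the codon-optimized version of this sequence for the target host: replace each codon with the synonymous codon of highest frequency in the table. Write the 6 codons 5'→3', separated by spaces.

Codon 1 (Ile): best is ATC at 14.5.
Codon 2 (Ile): best is ATC at 14.5.
Codon 3 (Ala): best is GCG at 32.9.
Codon 4 (Ala): best is GCG at 32.9.
Codon 5 (Asn): best is AAC at 39.3.
Codon 6 (Val): best is GTC at 36.2.

ATC ATC GCG GCG AAC GTC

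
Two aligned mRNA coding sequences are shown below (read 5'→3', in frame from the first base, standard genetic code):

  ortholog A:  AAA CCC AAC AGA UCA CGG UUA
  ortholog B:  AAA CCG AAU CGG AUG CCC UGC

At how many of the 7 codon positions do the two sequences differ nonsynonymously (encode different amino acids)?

Codon 1: AAA Lys / AAA Lys — identical.
Codon 2: CCC Pro / CCG Pro — synonymous.
Codon 3: AAC Asn / AAU Asn — synonymous.
Codon 4: AGA Arg / CGG Arg — synonymous.
Codon 5: UCA Ser / AUG Met — nonsynonymous.
Codon 6: CGG Arg / CCC Pro — nonsynonymous.
Codon 7: UUA Leu / UGC Cys — nonsynonymous.
Nonsynonymous differences: 3.

3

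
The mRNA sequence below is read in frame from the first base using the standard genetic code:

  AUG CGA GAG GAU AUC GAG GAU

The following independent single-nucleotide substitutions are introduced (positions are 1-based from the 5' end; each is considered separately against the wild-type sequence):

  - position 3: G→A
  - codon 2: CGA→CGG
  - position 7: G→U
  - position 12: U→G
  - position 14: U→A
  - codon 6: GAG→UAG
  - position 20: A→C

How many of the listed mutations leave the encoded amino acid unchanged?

Codon 1: AUG (Met) → AUA (Ile) — missense.
Codon 2: CGA (Arg) → CGG (Arg) — synonymous.
Codon 3: GAG (Glu) → UAG (Stop) — nonsense.
Codon 4: GAU (Asp) → GAG (Glu) — missense.
Codon 5: AUC (Ile) → AAC (Asn) — missense.
Codon 6: GAG (Glu) → UAG (Stop) — nonsense.
Codon 7: GAU (Asp) → GCU (Ala) — missense.
Synonymous: 1 of 7.

1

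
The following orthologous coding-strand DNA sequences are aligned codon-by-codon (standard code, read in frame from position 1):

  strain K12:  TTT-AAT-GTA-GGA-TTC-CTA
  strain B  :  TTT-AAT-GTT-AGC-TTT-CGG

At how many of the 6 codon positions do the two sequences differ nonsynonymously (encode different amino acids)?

Codon 1: TTT Phe / TTT Phe — identical.
Codon 2: AAT Asn / AAT Asn — identical.
Codon 3: GTA Val / GTT Val — synonymous.
Codon 4: GGA Gly / AGC Ser — nonsynonymous.
Codon 5: TTC Phe / TTT Phe — synonymous.
Codon 6: CTA Leu / CGG Arg — nonsynonymous.
Nonsynonymous differences: 2.

2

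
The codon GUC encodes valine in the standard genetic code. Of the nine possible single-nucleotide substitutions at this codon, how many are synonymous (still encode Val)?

3

Position 1: none → 0 synonymous.
Position 2: none → 0 synonymous.
Position 3: GUU, GUA, GUG → 3 synonymous.
Total: 0 + 0 + 3 = 3.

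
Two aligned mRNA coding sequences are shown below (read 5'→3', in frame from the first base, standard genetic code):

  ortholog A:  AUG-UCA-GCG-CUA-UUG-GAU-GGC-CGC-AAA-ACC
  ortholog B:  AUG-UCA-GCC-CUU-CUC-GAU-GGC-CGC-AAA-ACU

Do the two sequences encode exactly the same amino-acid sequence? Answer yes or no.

yes

Codon 1: AUG Met / AUG Met — identical.
Codon 2: UCA Ser / UCA Ser — identical.
Codon 3: GCG Ala / GCC Ala — synonymous.
Codon 4: CUA Leu / CUU Leu — synonymous.
Codon 5: UUG Leu / CUC Leu — synonymous.
Codon 6: GAU Asp / GAU Asp — identical.
Codon 7: GGC Gly / GGC Gly — identical.
Codon 8: CGC Arg / CGC Arg — identical.
Codon 9: AAA Lys / AAA Lys — identical.
Codon 10: ACC Thr / ACU Thr — synonymous.
Nonsynonymous differences: 0 → same protein.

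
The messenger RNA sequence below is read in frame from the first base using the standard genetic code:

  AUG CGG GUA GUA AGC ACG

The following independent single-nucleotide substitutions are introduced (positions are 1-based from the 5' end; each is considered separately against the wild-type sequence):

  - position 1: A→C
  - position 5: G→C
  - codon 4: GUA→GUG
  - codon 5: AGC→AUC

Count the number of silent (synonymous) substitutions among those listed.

Codon 1: AUG (Met) → CUG (Leu) — missense.
Codon 2: CGG (Arg) → CCG (Pro) — missense.
Codon 4: GUA (Val) → GUG (Val) — synonymous.
Codon 5: AGC (Ser) → AUC (Ile) — missense.
Synonymous: 1 of 4.

1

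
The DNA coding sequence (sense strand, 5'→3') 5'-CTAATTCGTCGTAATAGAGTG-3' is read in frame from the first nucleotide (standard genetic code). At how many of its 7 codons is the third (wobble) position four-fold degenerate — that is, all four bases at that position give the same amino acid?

Codon 1 CTA (Leu): third position 4-fold.
Codon 2 ATT (Ile): third position 3-fold.
Codon 3 CGT (Arg): third position 4-fold.
Codon 4 CGT (Arg): third position 4-fold.
Codon 5 AAT (Asn): third position 2-fold.
Codon 6 AGA (Arg): third position 2-fold.
Codon 7 GTG (Val): third position 4-fold.
Four-fold degenerate third positions: 4.

4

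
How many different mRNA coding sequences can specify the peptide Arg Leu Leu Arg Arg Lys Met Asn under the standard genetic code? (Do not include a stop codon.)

Arg: 6 codons.
Leu: 6 codons.
Leu: 6 codons.
Arg: 6 codons.
Arg: 6 codons.
Lys: 2 codons.
Met: 1 codon.
Asn: 2 codons.
6 × 6 × 6 × 6 × 6 × 2 × 1 × 2 = 31104.

31104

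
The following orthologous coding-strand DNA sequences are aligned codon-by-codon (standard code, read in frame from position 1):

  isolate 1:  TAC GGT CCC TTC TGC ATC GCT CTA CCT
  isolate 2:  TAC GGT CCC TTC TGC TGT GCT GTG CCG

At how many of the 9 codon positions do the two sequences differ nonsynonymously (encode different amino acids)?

Codon 1: TAC Tyr / TAC Tyr — identical.
Codon 2: GGT Gly / GGT Gly — identical.
Codon 3: CCC Pro / CCC Pro — identical.
Codon 4: TTC Phe / TTC Phe — identical.
Codon 5: TGC Cys / TGC Cys — identical.
Codon 6: ATC Ile / TGT Cys — nonsynonymous.
Codon 7: GCT Ala / GCT Ala — identical.
Codon 8: CTA Leu / GTG Val — nonsynonymous.
Codon 9: CCT Pro / CCG Pro — synonymous.
Nonsynonymous differences: 2.

2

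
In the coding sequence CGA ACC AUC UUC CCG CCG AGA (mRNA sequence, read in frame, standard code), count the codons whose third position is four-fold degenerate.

Codon 1 CGA (Arg): third position 4-fold.
Codon 2 ACC (Thr): third position 4-fold.
Codon 3 AUC (Ile): third position 3-fold.
Codon 4 UUC (Phe): third position 2-fold.
Codon 5 CCG (Pro): third position 4-fold.
Codon 6 CCG (Pro): third position 4-fold.
Codon 7 AGA (Arg): third position 2-fold.
Four-fold degenerate third positions: 4.

4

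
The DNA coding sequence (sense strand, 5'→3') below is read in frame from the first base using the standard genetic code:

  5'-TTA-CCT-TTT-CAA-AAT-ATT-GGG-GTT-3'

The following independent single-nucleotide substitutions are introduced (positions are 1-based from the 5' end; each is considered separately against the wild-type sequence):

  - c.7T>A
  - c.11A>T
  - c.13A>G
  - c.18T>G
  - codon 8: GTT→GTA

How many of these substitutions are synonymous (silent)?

1

Codon 3: TTT (Phe) → ATT (Ile) — missense.
Codon 4: CAA (Gln) → CTA (Leu) — missense.
Codon 5: AAT (Asn) → GAT (Asp) — missense.
Codon 6: ATT (Ile) → ATG (Met) — missense.
Codon 8: GTT (Val) → GTA (Val) — synonymous.
Synonymous: 1 of 5.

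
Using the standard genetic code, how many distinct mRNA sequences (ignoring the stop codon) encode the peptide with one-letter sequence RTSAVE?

Arg: 6 codons.
Thr: 4 codons.
Ser: 6 codons.
Ala: 4 codons.
Val: 4 codons.
Glu: 2 codons.
6 × 4 × 6 × 4 × 4 × 2 = 4608.

4608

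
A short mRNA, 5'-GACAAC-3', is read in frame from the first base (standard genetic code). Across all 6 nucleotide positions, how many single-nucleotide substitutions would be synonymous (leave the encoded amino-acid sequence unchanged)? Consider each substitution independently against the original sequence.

2

Codon 1 (GAC, Asp): 1 synonymous substitution.
Codon 2 (AAC, Asn): 1 synonymous substitution.
Total: 1 + 1 = 2.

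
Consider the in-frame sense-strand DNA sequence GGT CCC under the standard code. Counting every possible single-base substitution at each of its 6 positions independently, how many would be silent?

Codon 1 (GGT, Gly): 3 synonymous substitutions.
Codon 2 (CCC, Pro): 3 synonymous substitutions.
Total: 3 + 3 = 6.

6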